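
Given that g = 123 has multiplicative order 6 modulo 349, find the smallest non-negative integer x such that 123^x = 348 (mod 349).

Successive powers of 123 modulo 349:
  123^0=1  123^1=123  123^2=122  123^3=348
So 123^3 ≡ 348 (mod 349), giving x = 3.

3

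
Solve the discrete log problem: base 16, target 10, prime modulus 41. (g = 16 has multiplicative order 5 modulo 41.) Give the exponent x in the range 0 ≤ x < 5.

2

Successive powers of 16 modulo 41:
  16^0=1  16^1=16  16^2=10
So 16^2 ≡ 10 (mod 41), giving x = 2.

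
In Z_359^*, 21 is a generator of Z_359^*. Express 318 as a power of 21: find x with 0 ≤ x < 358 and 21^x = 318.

97

Baby-step giant-step with m = ceil(sqrt(358)) = 19.
Baby table (21^j mod 359 for j=0..18):
  0:1  1:21  2:82  3:286  4:262  5:117  6:303  7:260
  8:75  9:139  10:47  11:269  12:264  13:159  14:108  15:114
  16:240  17:14  18:294
Giant step factor: 21^(-19) ≡ 268 (mod 359).
Scan 318·268^i mod 359 for i = 0, 1, …:
  i=0: 318   i=1: 141   i=2: 93   i=3: 153
  i=4: 78   i=5: 82
Match at i=5, j=2: x = 5·19 + 2 = 97.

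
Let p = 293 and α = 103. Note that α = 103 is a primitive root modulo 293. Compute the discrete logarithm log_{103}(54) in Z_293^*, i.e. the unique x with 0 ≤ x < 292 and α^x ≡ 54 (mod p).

16

Baby-step giant-step with m = ceil(sqrt(292)) = 18.
Baby table (103^j mod 293 for j=0..17):
  0:1  1:103  2:61  3:130  4:205  5:19  6:199  7:280
  8:126  9:86  10:68  11:265  12:46  13:50  14:169  15:120
  16:54  17:288
Giant step factor: 103^(-18) ≡ 260 (mod 293).
Scan 54·260^i mod 293 for i = 0, 1, …:
  i=0: 54
Match at i=0, j=16: x = 0·18 + 16 = 16.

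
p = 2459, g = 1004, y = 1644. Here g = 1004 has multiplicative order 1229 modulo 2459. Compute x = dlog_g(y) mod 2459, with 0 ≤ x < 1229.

Baby-step giant-step with m = ceil(sqrt(1229)) = 36.
Baby table (1004^j mod 2459 for j=0..35):
  0:1  1:1004  2:2285  3:2352  4:768  5:1405  6:1613  7:1430
  8:2123  9:1998  10:1907  11:1526  12:147  13:48  14:1471  15:1484
  16:2241  17:2438  18:1047  19:1195  20:2247  21:1085  22:3  23:553
  24:1937  25:2138  26:2304  27:1756  28:2380  29:1831  30:1451  31:1076
  32:803  33:2119  34:441  35:144
Giant step factor: 1004^(-36) ≡ 1602 (mod 2459).
Scan 1644·1602^i mod 2459 for i = 0, 1, …:
  i=0: 1644   i=1: 99   i=2: 1222   i=3: 280
  i=4: 1022   i=5: 2009   i=6: 2046   i=7: 2304
Match at i=7, j=26: x = 7·36 + 26 = 278.

278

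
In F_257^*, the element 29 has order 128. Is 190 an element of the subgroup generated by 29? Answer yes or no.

yes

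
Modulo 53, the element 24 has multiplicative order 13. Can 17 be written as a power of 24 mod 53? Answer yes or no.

17 ∈ ⟨24⟩ iff 17^13 ≡ 1 (mod 53), since |⟨24⟩| = 13.
17^13 mod 53 = 52.
Since 52 ≠ 1, 17 does not lie in the subgroup.

no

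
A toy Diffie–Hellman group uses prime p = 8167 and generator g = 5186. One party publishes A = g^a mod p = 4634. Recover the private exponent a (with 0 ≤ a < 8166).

3813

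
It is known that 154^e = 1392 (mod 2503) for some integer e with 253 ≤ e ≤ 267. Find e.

257

Compute 154^253 mod 2503 = 504, then multiply by 154 repeatedly:
  154^253=504  154^254=23  154^255=1039  154^256=2317  154^257=1392
Found 1392 at exponent 257.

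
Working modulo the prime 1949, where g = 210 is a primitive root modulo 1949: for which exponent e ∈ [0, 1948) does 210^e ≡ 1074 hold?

Baby-step giant-step with m = ceil(sqrt(1948)) = 45.
Baby table (210^j mod 1949 for j=0..44):
  0:1  1:210  2:1222  3:1301  4:350  5:1387  6:869  7:1233
  8:1662  9:149  10:106  11:821  12:898  13:1476  14:69  15:847
  16:511  17:115  18:762  19:202  20:1491  21:1270  22:1636  23:536
  24:1467  25:128  26:1543  27:496  28:863  29:1922  30:177  31:139
  32:1904  33:295  34:1531  35:1874  36:1791  37:1902  38:1824  39:1036
  40:1221  41:1091  42:1077  43:86  44:519
Giant step factor: 210^(-45) ≡ 772 (mod 1949).
Scan 1074·772^i mod 1949 for i = 0, 1, …:
  i=0: 1074   i=1: 803   i=2: 134   i=3: 151
  i=4: 1581   i=5: 458   i=6: 807   i=7: 1273
  i=8: 460   i=9: 402     …   i=26: 672
  i=27: 350
Match at i=27, j=4: e = 27·45 + 4 = 1219.

1219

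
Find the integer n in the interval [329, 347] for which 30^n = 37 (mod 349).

330

Compute 30^329 mod 349 = 199, then multiply by 30 repeatedly:
  30^329=199  30^330=37
Found 37 at exponent 330.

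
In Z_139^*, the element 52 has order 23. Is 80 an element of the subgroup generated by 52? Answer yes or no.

yes

⟨52⟩ has order 23; its elements mod 139 are {1, 6, 34, 36, 44, 45, 52, 55, 57, 63, 64, 65, 77, 79, 80, 91, 100, 106, 112, 116, 125, 129, 131}.
80 is in this set.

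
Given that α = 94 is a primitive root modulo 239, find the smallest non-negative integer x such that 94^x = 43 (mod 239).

149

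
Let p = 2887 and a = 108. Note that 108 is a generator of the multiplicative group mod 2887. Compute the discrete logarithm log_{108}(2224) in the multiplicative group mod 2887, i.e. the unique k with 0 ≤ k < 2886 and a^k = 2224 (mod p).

157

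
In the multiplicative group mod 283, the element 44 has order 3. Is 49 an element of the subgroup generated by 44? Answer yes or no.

no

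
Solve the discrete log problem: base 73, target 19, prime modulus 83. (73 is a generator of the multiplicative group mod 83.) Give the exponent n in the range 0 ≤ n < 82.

Successive powers of 73 modulo 83:
  73^0=1  73^1=73  73^2=17  73^3=79  73^4=40  73^5=15
  73^6=16  73^7=6  73^8=23  73^9=19
So 73^9 ≡ 19 (mod 83), giving n = 9.

9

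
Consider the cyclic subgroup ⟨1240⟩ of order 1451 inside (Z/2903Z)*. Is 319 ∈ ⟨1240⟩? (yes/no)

no

319 ∈ ⟨1240⟩ iff 319^1451 ≡ 1 (mod 2903), since |⟨1240⟩| = 1451.
319^1451 mod 2903 = 2902.
Since 2902 ≠ 1, 319 does not lie in the subgroup.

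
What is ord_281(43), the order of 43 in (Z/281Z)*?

70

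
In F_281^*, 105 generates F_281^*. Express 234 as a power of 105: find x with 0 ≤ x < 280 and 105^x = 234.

Successive powers of 105 modulo 281:
  105^0=1  105^1=105  105^2=66  105^3=186  105^4=141  105^5=193
  105^6=33  105^7=93  105^8=211  105^9=237  105^10=157  105^11=187
  105^12=246  105^13=259  105^14=219  105^15=234
So 105^15 ≡ 234 (mod 281), giving x = 15.

15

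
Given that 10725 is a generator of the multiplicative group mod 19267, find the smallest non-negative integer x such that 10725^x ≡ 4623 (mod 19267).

Baby-step giant-step with m = ceil(sqrt(19266)) = 139.
Baby table (10725^j mod 19267 for j=0..138):
  0:1  1:10725  2:1635  3:2405  4:14379  5:1707  6:3925  7:16497
  8:1464  9:18062  10:4532  11:14326  12:11292  13:13605  14:4634  15:10057
  16:4659  17:8444  18:7000  19:10768  20:402  21:14909  22:2192  23:3460
  24:258  25:11869  26:17223  27:3946  28:10518  29:16532  30:10766  31:17486
  32:11639  33:16649  34:13236  35:16111  36:4019  37:3496  38:1018  39:12928
  40:7468  41:1381  42:14169  43:3696  44:7381  45:12389  46:6793  47:6398
  48:8763  49:18016  50:12124  51:16184  52:16264  53:7249  54:3180  55:2910
  56:16477  57:18168  58:4629  59:14233  60:15751  61:15686  62:12173  63:2233
  64:44  65:9492  66:14139  67:9485  68:16132  69:17307  70:18564  71:12989
  72:6615  73:4781  74:6738  75:13800  76:15173  77:1343  78:11226  79:18634
  80:12326  81:5463  82:18995  83:11384  84:17688  85:918  86:113  87:17371
  88:11352  89:2027  90:6399  91:221  92:384  93:14529  94:11296  95:17971
  96:11174  97:410  98:4374  99:15272  100:3433  101:18955  102:6258  103:10089
  104:1053  105:2963  106:6892  107:8488  108:16492  109:5640  110:9887  111:11774
  112:232  113:2757  114:13247  115:18484  116:2737  117:10684  118:5051  119:12438
  120:12109  121:9445  122:11006  123:9708  124:18699  125:15839  126:15403  127:1917
  128:1936  129:13041  130:5572  131:12733  132:16196  133:10095  134:7602  135:12773
  136:2055  137:17694  138:7467
Giant step factor: 10725^(-139) ≡ 14209 (mod 19267).
Scan 4623·14209^i mod 19267 for i = 0, 1, …:
  i=0: 4623   i=1: 7004   i=2: 5781   i=3: 7008
  i=4: 4816   i=5: 13427   i=6: 2409   i=7: 11289
  i=8: 7626   i=9: 226     …   i=28: 5862
  i=29: 1917
Match at i=29, j=127: x = 29·139 + 127 = 4158.

4158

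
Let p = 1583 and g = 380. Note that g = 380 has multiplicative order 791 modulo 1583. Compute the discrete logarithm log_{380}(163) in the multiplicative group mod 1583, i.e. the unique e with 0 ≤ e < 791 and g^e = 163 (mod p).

Baby-step giant-step with m = ceil(sqrt(791)) = 29.
Baby table (380^j mod 1583 for j=0..28):
  0:1  1:380  2:347  3:471  4:101  5:388  6:221  7:81
  8:703  9:1196  10:159  11:266  12:1351  13:488  14:229  15:1538
  16:313  17:215  18:967  19:204  20:1536  21:1136  22:1104  23:25
  24:2  25:760  26:694  27:942  28:202
Giant step factor: 380^(-29) ≡ 51 (mod 1583).
Scan 163·51^i mod 1583 for i = 0, 1, …:
  i=0: 163   i=1: 398   i=2: 1302   i=3: 1499
  i=4: 465   i=5: 1553   i=6: 53   i=7: 1120
  i=8: 132   i=9: 400   i=10: 1404   i=11: 369
  i=12: 1406   i=13: 471
Match at i=13, j=3: e = 13·29 + 3 = 380.

380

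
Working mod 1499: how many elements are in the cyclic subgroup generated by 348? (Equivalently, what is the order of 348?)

749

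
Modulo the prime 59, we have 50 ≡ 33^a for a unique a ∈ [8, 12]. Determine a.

Compute 33^8 mod 59 = 28, then multiply by 33 repeatedly:
  33^8=28  33^9=39  33^10=48  33^11=50
Found 50 at exponent 11.

11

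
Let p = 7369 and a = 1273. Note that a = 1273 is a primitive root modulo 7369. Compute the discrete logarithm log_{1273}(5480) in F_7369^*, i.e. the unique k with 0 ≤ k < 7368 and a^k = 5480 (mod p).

3031

Baby-step giant-step with m = ceil(sqrt(7368)) = 86.
Baby table (1273^j mod 7369 for j=0..85):
  0:1  1:1273  2:6718  3:3974  4:3768  5:6814  6:909  7:224
  8:5130  9:1556  10:5896  11:3966  12:953  13:4653  14:5962  15:6925
  16:2201  17:1653  18:4104  19:7140  20:3243  21:1699  22:3710  23:6670
  24:1822  25:5540  26:287  27:4270  28:4757  29:5712  30:5542  31:2833
  32:2968  33:5336  34:5879  35:4432  36:4651  37:3416  38:858  39:1622
  40:1486  41:5214  42:5322  43:2795  44:6177  45:598  46:2247  47:1259
  48:3634  49:5719  50:7084  51:5645  52:1310  53:2236  54:1994  55:3426
  56:6219  57:2481  58:4381  59:6049  60:7141  61:4516  62:1048  63:315
  64:3069  65:1267  66:6449  67:511  68:2031  69:6313  70:4239  71:2139
  72:3786  73:252  74:3929  75:5435  76:6633  77:6304  78:151  79:629
  80:4865  81:3185  82:1555  83:4623  84:4617  85:4348
Giant step factor: 1273^(-86) ≡ 6961 (mod 7369).
Scan 5480·6961^i mod 7369 for i = 0, 1, …:
  i=0: 5480   i=1: 4336   i=2: 6841   i=3: 1723
  i=4: 4440   i=5: 1254   i=6: 4198   i=7: 4193
  i=8: 6233   i=9: 6610     …   i=34: 339
  i=35: 1699
Match at i=35, j=21: k = 35·86 + 21 = 3031.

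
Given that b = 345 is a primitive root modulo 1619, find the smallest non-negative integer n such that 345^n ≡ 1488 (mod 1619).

777

Baby-step giant-step with m = ceil(sqrt(1618)) = 41.
Baby table (345^j mod 1619 for j=0..40):
  0:1  1:345  2:838  3:928  4:1217  5:544  6:1495  7:933
  8:1323  9:1496  10:1278  11:542  12:805  13:876  14:1086  15:681
  16:190  17:790  18:558  19:1468  20:1332  21:1363  22:725  23:799
  24:425  25:915  26:1589  27:983  28:764  29:1302  30:727  31:1489
  32:482  33:1152  34:785  35:452  36:516  37:1549  38:135  39:1243
  40:1419
Giant step factor: 345^(-41) ≡ 328 (mod 1619).
Scan 1488·328^i mod 1619 for i = 0, 1, …:
  i=0: 1488   i=1: 745   i=2: 1510   i=3: 1485
  i=4: 1380   i=5: 939   i=6: 382   i=7: 633
  i=8: 392   i=9: 675     …   i=17: 1144
  i=18: 1243
Match at i=18, j=39: n = 18·41 + 39 = 777.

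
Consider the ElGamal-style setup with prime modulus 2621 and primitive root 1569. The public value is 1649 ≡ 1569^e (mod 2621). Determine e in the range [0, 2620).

Baby-step giant-step with m = ceil(sqrt(2620)) = 52.
Baby table (1569^j mod 2621 for j=0..51):
  0:1  1:1569  2:642  3:834  4:667  5:744  6:991  7:626
  8:1940  9:879  10:505  11:803  12:1827  13:1810  14:1347  15:917
  16:2465  17:1610  18:2067  19:946  20:788  21:1881  22:43  23:1942
  24:1396  25:1789  26:2471  27:540  28:677  29:708  30:2169  31:1103
  32:747  33:456  34:2552  35:1821  36:259  37:116  38:1155  39:1084
  40:2388  41:1363  42:2432  43:2253  44:1849  45:2255  46:2366  47:918
  48:1413  49:2252  50:280  51:1613
Giant step factor: 1569^(-52) ≡ 142 (mod 2621).
Scan 1649·142^i mod 2621 for i = 0, 1, …:
  i=0: 1649   i=1: 889   i=2: 430   i=3: 777
  i=4: 252   i=5: 1711   i=6: 1830   i=7: 381
  i=8: 1682   i=9: 333     …   i=20: 2609
  i=21: 917
Match at i=21, j=15: e = 21·52 + 15 = 1107.

1107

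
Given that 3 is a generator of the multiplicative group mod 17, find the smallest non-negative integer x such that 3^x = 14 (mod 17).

Successive powers of 3 modulo 17:
  3^0=1  3^1=3  3^2=9  3^3=10  3^4=13  3^5=5
  3^6=15  3^7=11  3^8=16  3^9=14
So 3^9 ≡ 14 (mod 17), giving x = 9.

9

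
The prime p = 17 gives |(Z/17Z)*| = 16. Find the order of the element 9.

The order of 9 must divide p − 1 = 16 = 2^4.
Divisors: 1, 2, 4, 8, 16.
Check each in increasing order: 9^1 ≡ 9;  9^2 ≡ 13;  9^4 ≡ 16;  9^8 ≡ 1.
Smallest exponent giving 1 is 8.

8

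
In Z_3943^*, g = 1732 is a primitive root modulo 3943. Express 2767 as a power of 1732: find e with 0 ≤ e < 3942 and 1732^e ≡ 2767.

Baby-step giant-step with m = ceil(sqrt(3942)) = 63.
Baby table (1732^j mod 3943 for j=0..62):
  0:1  1:1732  2:3144  3:125  4:3578  5:2643  6:3796  7:1691
  8:3106  9:1340  10:2396  11:1836  12:1894  13:3775  14:806  15:170
  16:2658  17:2175  18:1535  19:1038  20:3751  21:2611  22:3574  23:3601
  24:3049  25:1191  26:623  27:2597  28:2984  29:2958  30:1299  31:2358
  32:3051  33:712  34:2968  35:2847  36:2254  37:358  38:1005  39:1797
  40:1377  41:3392  42:3817  43:2576  44:2099  45:22  46:2617  47:2137
  48:2750  49:3799  50:2944  51:709  52:1715  53:1301  54:1879  55:1453
  56:962  57:2238  58:247  59:1960  60:3740  61:3274  62:534
Giant step factor: 1732^(-63) ≡ 2262 (mod 3943).
Scan 2767·2262^i mod 3943 for i = 0, 1, …:
  i=0: 2767   i=1: 1413   i=2: 2376   i=3: 203
  i=4: 1798   i=5: 1843   i=6: 1115   i=7: 2553
  i=8: 2334   i=9: 3774     …   i=34: 3835
  i=35: 170
Match at i=35, j=15: e = 35·63 + 15 = 2220.

2220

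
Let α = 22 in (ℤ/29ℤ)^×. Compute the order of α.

14

The order of 22 must divide p − 1 = 28 = 2^2 · 7.
Divisors: 1, 2, 4, 7, 14, 28.
Check each in increasing order: 22^1 ≡ 22;  22^2 ≡ 20;  22^4 ≡ 23;  22^7 ≡ 28;  22^14 ≡ 1.
Smallest exponent giving 1 is 14.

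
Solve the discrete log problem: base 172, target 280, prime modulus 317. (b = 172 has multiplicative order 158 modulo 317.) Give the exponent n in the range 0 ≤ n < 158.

22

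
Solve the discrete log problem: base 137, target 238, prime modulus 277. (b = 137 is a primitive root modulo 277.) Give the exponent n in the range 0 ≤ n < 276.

148

Baby-step giant-step with m = ceil(sqrt(276)) = 17.
Baby table (137^j mod 277 for j=0..16):
  0:1  1:137  2:210  3:239  4:57  5:53  6:59  7:50
  8:202  9:251  10:39  11:80  12:157  13:180  14:7  15:128
  16:85
Giant step factor: 137^(-17) ≡ 126 (mod 277).
Scan 238·126^i mod 277 for i = 0, 1, …:
  i=0: 238   i=1: 72   i=2: 208   i=3: 170
  i=4: 91   i=5: 109   i=6: 161   i=7: 65
  i=8: 157
Match at i=8, j=12: n = 8·17 + 12 = 148.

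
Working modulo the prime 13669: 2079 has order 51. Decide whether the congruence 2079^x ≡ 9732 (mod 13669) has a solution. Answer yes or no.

9732 ∈ ⟨2079⟩ iff 9732^51 ≡ 1 (mod 13669), since |⟨2079⟩| = 51.
9732^51 mod 13669 = 1.
Since 1 = 1, 9732 lies in the subgroup.

yes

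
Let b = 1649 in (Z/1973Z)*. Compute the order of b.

The order of 1649 must divide p − 1 = 1972 = 2^2 · 17 · 29.
Divisors: 1, 2, 4, 17, 29, 34, 58, 68, 116, 493, 986, 1972.
Check each in increasing order: 1649^1 ≡ 1649;  1649^2 ≡ 407;  1649^4 ≡ 1890;  1649^17 ≡ 576;  1649^29 ≡ 1605;  1649^34 ≡ 312;  1649^58 ≡ 1260;  1649^68 ≡ 667;  1649^116 ≡ 1308;  1649^493 ≡ 1.
Smallest exponent giving 1 is 493.

493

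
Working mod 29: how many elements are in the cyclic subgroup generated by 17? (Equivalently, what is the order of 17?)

The order of 17 must divide p − 1 = 28 = 2^2 · 7.
Divisors: 1, 2, 4, 7, 14, 28.
Check each in increasing order: 17^1 ≡ 17;  17^2 ≡ 28;  17^4 ≡ 1.
Smallest exponent giving 1 is 4.

4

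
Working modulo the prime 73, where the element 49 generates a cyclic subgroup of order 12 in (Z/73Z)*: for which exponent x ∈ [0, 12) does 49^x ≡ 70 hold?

5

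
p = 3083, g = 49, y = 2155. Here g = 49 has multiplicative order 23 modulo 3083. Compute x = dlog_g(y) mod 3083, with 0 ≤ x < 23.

9

Successive powers of 49 modulo 3083:
  49^0=1  49^1=49  49^2=2401  49^3=495  49^4=2674  49^5=1540
  49^6=1468  49^7=1023  49^8=799  49^9=2155
So 49^9 ≡ 2155 (mod 3083), giving x = 9.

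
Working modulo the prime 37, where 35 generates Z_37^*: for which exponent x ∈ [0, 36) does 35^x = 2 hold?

19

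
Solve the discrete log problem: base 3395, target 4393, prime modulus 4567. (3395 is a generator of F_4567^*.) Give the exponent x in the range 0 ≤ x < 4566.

Baby-step giant-step with m = ceil(sqrt(4566)) = 68.
Baby table (3395^j mod 4567 for j=0..67):
  0:1  1:3395  2:3484  3:4217  4:3737  5:4556  6:3758  7:2779
  8:3850  9:4563  10:121  11:4332  12:1400  13:3320  14:44  15:3236
  16:2585  17:2868  18:16  19:4083  20:940  21:3534  22:421  23:4391
  24:757  25:3361  26:2229  27:4503  28:1936  29:807  30:4132  31:2883
  32:704  33:1539  34:257  35:218  36:256  37:1390  38:1339  39:1740
  40:2169  41:1751  42:2978  43:3539  44:3695  45:3543  46:3574  47:3778
  48:2174  49:458  50:2130  51:1789  52:4112  53:3488  54:4096  55:3972
  56:3156  57:438  58:2735  59:614  60:1978  61:1820  62:4316  63:1884
  64:2380  65:1077  66:2815  67:2761
Giant step factor: 3395^(-68) ≡ 1337 (mod 4567).
Scan 4393·1337^i mod 4567 for i = 0, 1, …:
  i=0: 4393   i=1: 279   i=2: 3096   i=3: 1650
  i=4: 189   i=5: 1508   i=6: 2149   i=7: 570
  i=8: 3968   i=9: 2929     …   i=26: 4447
  i=27: 3972
Match at i=27, j=55: x = 27·68 + 55 = 1891.

1891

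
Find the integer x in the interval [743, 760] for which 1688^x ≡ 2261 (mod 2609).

751

Compute 1688^743 mod 2609 = 1338, then multiply by 1688 repeatedly:
  1688^743=1338  1688^744=1759  1688^745=150  1688^746=127  1688^747=438
  1688^748=997  1688^749=131  1688^750=1972  1688^751=2261
Found 2261 at exponent 751.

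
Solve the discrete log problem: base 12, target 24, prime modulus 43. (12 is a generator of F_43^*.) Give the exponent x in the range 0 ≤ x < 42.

16

Successive powers of 12 modulo 43:
  12^0=1  12^1=12  12^2=15  12^3=8  12^4=10  12^5=34
  12^6=21  12^7=37  12^8=14  12^9=39  12^10=38  12^11=26
  12^12=11  12^13=3  12^14=36  12^15=2  12^16=24
So 12^16 ≡ 24 (mod 43), giving x = 16.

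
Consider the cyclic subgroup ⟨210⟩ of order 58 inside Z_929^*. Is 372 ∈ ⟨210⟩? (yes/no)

372 ∈ ⟨210⟩ iff 372^58 ≡ 1 (mod 929), since |⟨210⟩| = 58.
372^58 mod 929 = 18.
Since 18 ≠ 1, 372 does not lie in the subgroup.

no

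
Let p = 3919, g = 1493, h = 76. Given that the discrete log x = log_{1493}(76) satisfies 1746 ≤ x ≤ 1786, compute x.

1757

Compute 1493^1746 mod 3919 = 361, then multiply by 1493 repeatedly:
  1493^1746=361  1493^1747=2070  1493^1748=2338  1493^1749=2724  1493^1750=2929
  1493^1751=3312  1493^1752=2957  1493^1753=2007  1493^1754=2335  1493^1755=2164
  1493^1756=1596  1493^1757=76
Found 76 at exponent 1757.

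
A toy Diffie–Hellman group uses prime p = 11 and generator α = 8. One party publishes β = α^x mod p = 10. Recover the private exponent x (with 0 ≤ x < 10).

5

Successive powers of 8 modulo 11:
  8^0=1  8^1=8  8^2=9  8^3=6  8^4=4  8^5=10
So 8^5 ≡ 10 (mod 11), giving x = 5.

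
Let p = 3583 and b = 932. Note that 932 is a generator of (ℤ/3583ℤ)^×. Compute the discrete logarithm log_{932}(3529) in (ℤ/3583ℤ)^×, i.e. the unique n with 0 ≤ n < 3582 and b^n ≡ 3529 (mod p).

746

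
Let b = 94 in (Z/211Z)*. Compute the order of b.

The order of 94 must divide p − 1 = 210 = 2 · 3 · 5 · 7.
Divisors: 1, 2, 3, 5, 6, 7, 10, 14, 15, 21, 30, 35, 42, 70, 105, 210.
Check each in increasing order: 94^1 ≡ 94;  94^2 ≡ 185;  94^3 ≡ 88;  94^5 ≡ 33;  94^6 ≡ 148;  94^7 ≡ 197;  94^10 ≡ 34;  94^14 ≡ 196;  94^15 ≡ 67;  94^21 ≡ 210;  94^30 ≡ 58;  94^35 ≡ 15;  94^42 ≡ 1.
Smallest exponent giving 1 is 42.

42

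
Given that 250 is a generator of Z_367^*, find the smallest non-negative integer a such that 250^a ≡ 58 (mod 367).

55

Baby-step giant-step with m = ceil(sqrt(366)) = 20.
Baby table (250^j mod 367 for j=0..19):
  0:1  1:250  2:110  3:342  4:356  5:186  6:258  7:275
  8:121  9:156  10:98  11:278  12:137  13:119  14:23  15:245
  16:328  17:159  18:114  19:241
Giant step factor: 250^(-20) ≡ 148 (mod 367).
Scan 58·148^i mod 367 for i = 0, 1, …:
  i=0: 58   i=1: 143   i=2: 245
Match at i=2, j=15: a = 2·20 + 15 = 55.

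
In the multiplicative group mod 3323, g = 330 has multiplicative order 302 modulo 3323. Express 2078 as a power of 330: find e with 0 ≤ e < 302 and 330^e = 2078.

3

Successive powers of 330 modulo 3323:
  330^0=1  330^1=330  330^2=2564  330^3=2078
So 330^3 ≡ 2078 (mod 3323), giving e = 3.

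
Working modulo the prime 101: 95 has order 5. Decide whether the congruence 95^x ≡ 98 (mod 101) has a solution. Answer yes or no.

no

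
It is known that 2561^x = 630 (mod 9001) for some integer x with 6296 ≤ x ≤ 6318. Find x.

6313

Compute 2561^6296 mod 9001 = 5292, then multiply by 2561 repeatedly:
  2561^6296=5292  2561^6297=6307  2561^6298=4433  2561^6299=2652  2561^6300=5018
  2561^6301=6671  2561^6302=533  2561^6303=5862  2561^6304=7915  2561^6305=63
  2561^6306=8326  2561^6307=8518  2561^6308=5175  2561^6309=3703  2561^6310=5330
  2561^6311=4614  2561^6312=7142  2561^6313=630
Found 630 at exponent 6313.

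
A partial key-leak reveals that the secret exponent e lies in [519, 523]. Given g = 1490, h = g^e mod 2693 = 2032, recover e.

Compute 1490^519 mod 2693 = 1675, then multiply by 1490 repeatedly:
  1490^519=1675  1490^520=2032
Found 2032 at exponent 520.

520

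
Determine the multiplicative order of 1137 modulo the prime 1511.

151

The order of 1137 must divide p − 1 = 1510 = 2 · 5 · 151.
Divisors: 1, 2, 5, 10, 151, 302, 755, 1510.
Check each in increasing order: 1137^1 ≡ 1137;  1137^2 ≡ 864;  1137^5 ≡ 988;  1137^10 ≡ 38;  1137^151 ≡ 1.
Smallest exponent giving 1 is 151.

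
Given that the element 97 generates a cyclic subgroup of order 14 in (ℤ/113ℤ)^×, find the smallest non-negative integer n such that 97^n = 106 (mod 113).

6

Successive powers of 97 modulo 113:
  97^0=1  97^1=97  97^2=30  97^3=85  97^4=109  97^5=64
  97^6=106
So 97^6 ≡ 106 (mod 113), giving n = 6.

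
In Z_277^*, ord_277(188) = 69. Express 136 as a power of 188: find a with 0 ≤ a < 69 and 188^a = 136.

14

Successive powers of 188 modulo 277:
  188^0=1  188^1=188  188^2=165  188^3=273  188^4=79  188^5=171
  188^6=16  188^7=238  188^8=147  188^9=213  188^10=156  188^11=243
  188^12=256  188^13=207  188^14=136
So 188^14 ≡ 136 (mod 277), giving a = 14.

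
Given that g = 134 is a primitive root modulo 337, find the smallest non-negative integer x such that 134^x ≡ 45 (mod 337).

227

Baby-step giant-step with m = ceil(sqrt(336)) = 19.
Baby table (134^j mod 337 for j=0..18):
  0:1  1:134  2:95  3:261  4:263  5:194  6:47  7:232
  8:84  9:135  10:229  11:19  12:187  13:120  14:241  15:279
  16:316  17:219  18:27
Giant step factor: 134^(-19) ≡ 53 (mod 337).
Scan 45·53^i mod 337 for i = 0, 1, …:
  i=0: 45   i=1: 26   i=2: 30   i=3: 242
  i=4: 20   i=5: 49   i=6: 238   i=7: 145
  i=8: 271   i=9: 209   i=10: 293   i=11: 27
Match at i=11, j=18: x = 11·19 + 18 = 227.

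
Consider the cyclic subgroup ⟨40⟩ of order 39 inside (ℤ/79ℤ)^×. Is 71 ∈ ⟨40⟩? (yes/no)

71 ∈ ⟨40⟩ iff 71^39 ≡ 1 (mod 79), since |⟨40⟩| = 39.
71^39 mod 79 = 78.
Since 78 ≠ 1, 71 does not lie in the subgroup.

no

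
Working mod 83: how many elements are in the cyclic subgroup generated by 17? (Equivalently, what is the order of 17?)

The order of 17 must divide p − 1 = 82 = 2 · 41.
Divisors: 1, 2, 41, 82.
Check each in increasing order: 17^1 ≡ 17;  17^2 ≡ 40;  17^41 ≡ 1.
Smallest exponent giving 1 is 41.

41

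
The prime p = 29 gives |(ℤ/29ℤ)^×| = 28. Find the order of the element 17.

4

The order of 17 must divide p − 1 = 28 = 2^2 · 7.
Divisors: 1, 2, 4, 7, 14, 28.
Check each in increasing order: 17^1 ≡ 17;  17^2 ≡ 28;  17^4 ≡ 1.
Smallest exponent giving 1 is 4.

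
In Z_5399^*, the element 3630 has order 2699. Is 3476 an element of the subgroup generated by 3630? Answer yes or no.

no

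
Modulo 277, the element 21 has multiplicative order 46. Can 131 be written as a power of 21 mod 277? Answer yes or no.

131 ∈ ⟨21⟩ iff 131^46 ≡ 1 (mod 277), since |⟨21⟩| = 46.
131^46 mod 277 = 1.
Since 1 = 1, 131 lies in the subgroup.

yes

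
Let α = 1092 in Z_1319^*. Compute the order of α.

The order of 1092 must divide p − 1 = 1318 = 2 · 659.
Divisors: 1, 2, 659, 1318.
Check each in increasing order: 1092^1 ≡ 1092;  1092^2 ≡ 88;  1092^659 ≡ 1318;  1092^1318 ≡ 1.
Smallest exponent giving 1 is 1318.

1318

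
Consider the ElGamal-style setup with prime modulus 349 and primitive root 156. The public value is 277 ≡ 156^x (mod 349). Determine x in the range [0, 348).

251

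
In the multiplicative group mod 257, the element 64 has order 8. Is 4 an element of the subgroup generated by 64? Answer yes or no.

yes

⟨64⟩ has order 8; its elements mod 257 are {1, 4, 16, 64, 193, 241, 253, 256}.
4 is in this set.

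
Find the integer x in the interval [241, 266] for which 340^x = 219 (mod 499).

253

Compute 340^241 mod 499 = 35, then multiply by 340 repeatedly:
  340^241=35  340^242=423  340^243=108  340^244=293  340^245=319
  340^246=177  340^247=300  340^248=204  340^249=498  340^250=159
  340^251=168  340^252=234  340^253=219
Found 219 at exponent 253.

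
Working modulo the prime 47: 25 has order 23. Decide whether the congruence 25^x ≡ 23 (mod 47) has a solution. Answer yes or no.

no

⟨25⟩ has order 23; its elements mod 47 are {1, 2, 3, 4, 6, 7, 8, 9, 12, 14, 16, 17, 18, 21, 24, 25, 27, 28, 32, 34, 36, 37, 42}.
23 is not in this set.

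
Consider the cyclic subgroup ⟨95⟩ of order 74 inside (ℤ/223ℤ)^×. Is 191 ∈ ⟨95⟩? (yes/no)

191 ∈ ⟨95⟩ iff 191^74 ≡ 1 (mod 223), since |⟨95⟩| = 74.
191^74 mod 223 = 1.
Since 1 = 1, 191 lies in the subgroup.

yes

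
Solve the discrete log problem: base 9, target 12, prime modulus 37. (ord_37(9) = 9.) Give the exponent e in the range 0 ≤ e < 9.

4

Successive powers of 9 modulo 37:
  9^0=1  9^1=9  9^2=7  9^3=26  9^4=12
So 9^4 ≡ 12 (mod 37), giving e = 4.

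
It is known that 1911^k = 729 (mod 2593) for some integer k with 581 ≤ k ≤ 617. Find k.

Compute 1911^581 mod 2593 = 1169, then multiply by 1911 repeatedly:
  1911^581=1169  1911^582=1386  1911^583=1193  1911^584=576  1911^585=1304
  1911^586=71  1911^587=845  1911^588=1949  1911^589=991  1911^590=911
  1911^591=1018  1911^592=648  1911^593=1467  1911^594=404  1911^595=1923
  1911^596=572  1911^597=1439  1911^598=1349  1911^599=497  1911^600=729
Found 729 at exponent 600.

600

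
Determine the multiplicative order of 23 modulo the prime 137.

136

The order of 23 must divide p − 1 = 136 = 2^3 · 17.
Divisors: 1, 2, 4, 8, 17, 34, 68, 136.
Check each in increasing order: 23^1 ≡ 23;  23^2 ≡ 118;  23^4 ≡ 87;  23^8 ≡ 34;  23^17 ≡ 10;  23^34 ≡ 100;  23^68 ≡ 136;  23^136 ≡ 1.
Smallest exponent giving 1 is 136.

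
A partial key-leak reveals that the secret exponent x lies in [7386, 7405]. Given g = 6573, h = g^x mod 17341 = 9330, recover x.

7400

Compute 6573^7386 mod 17341 = 1861, then multiply by 6573 repeatedly:
  6573^7386=1861  6573^7387=6948  6573^7388=10351  6573^7389=8380  6573^7390=6724
  6573^7391=11984  6573^7392=8010  6573^7393=2454  6573^7394=3012  6573^7395=11795
  6573^7396=14265  6573^7397=1058  6573^7398=493  6573^7399=15063  6573^7400=9330
Found 9330 at exponent 7400.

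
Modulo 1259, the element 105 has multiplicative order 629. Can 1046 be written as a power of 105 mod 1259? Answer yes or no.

no

1046 ∈ ⟨105⟩ iff 1046^629 ≡ 1 (mod 1259), since |⟨105⟩| = 629.
1046^629 mod 1259 = 1258.
Since 1258 ≠ 1, 1046 does not lie in the subgroup.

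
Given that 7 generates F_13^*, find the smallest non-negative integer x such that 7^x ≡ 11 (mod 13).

Successive powers of 7 modulo 13:
  7^0=1  7^1=7  7^2=10  7^3=5  7^4=9  7^5=11
So 7^5 ≡ 11 (mod 13), giving x = 5.

5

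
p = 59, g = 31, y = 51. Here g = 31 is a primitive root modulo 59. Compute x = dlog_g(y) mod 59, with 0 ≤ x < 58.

48

Baby-step giant-step with m = ceil(sqrt(58)) = 8.
Baby table (31^j mod 59 for j=0..7):
  0:1  1:31  2:17  3:55  4:53  5:50  6:16  7:24
Giant step factor: 31^(-8) ≡ 41 (mod 59).
Scan 51·41^i mod 59 for i = 0, 1, …:
  i=0: 51   i=1: 26   i=2: 4   i=3: 46
  i=4: 57   i=5: 36   i=6: 1
Match at i=6, j=0: x = 6·8 + 0 = 48.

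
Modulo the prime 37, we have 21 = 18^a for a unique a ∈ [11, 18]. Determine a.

Compute 18^11 mod 37 = 17, then multiply by 18 repeatedly:
  18^11=17  18^12=10  18^13=32  18^14=21
Found 21 at exponent 14.

14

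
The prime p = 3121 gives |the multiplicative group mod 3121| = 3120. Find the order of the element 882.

1560

The order of 882 must divide p − 1 = 3120 = 2^4 · 3 · 5 · 13.
Divisors: 1, 2, 3, 4, 5, 6, 8, 10, 12, 13, 15, 16, 20, 24, 26, 30, 39, 40, 48, 52, 60, 65, 78, 80, 104, 120, 130, 156, 195, 208, 240, 260, 312, 390, 520, 624, 780, 1040, 1560, 3120.
Check each in increasing order: 882^1 ≡ 882;  882^2 ≡ 795;  882^3 ≡ 2086;  882^4 ≡ 1583;  882^5 ≡ 1119;  882^6 ≡ 722;  882^8 ≡ 2847;  882^10 ≡ 640;  882^12 ≡ 77;  882^13 ≡ 2373;  882^15 ≡ 1451;  882^16 ≡ 172;  882^20 ≡ 749;  882^24 ≡ 2808;  882^26 ≡ 845;  882^30 ≡ 1847;  882^39 ≡ 1503;  882^40 ≡ 2342;  882^48 ≡ 1218;  882^52 ≡ 2437;  882^60 ≡ 156;  882^65 ≡ 2909;  882^78 ≡ 2526;  882^80 ≡ 1367;  882^104 ≡ 2827;  882^120 ≡ 2489;  882^130 ≡ 1250;  882^156 ≡ 1352;  882^195 ≡ 285;  882^208 ≡ 2169;  882^240 ≡ 3057;  882^260 ≡ 2000;  882^312 ≡ 2119;  882^390 ≡ 79;  882^520 ≡ 1999;  882^624 ≡ 2163;  882^780 ≡ 3120;  882^1040 ≡ 1121;  882^1560 ≡ 1.
Smallest exponent giving 1 is 1560.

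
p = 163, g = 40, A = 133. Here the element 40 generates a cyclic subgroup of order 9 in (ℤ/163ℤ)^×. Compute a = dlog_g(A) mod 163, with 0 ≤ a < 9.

Successive powers of 40 modulo 163:
  40^0=1  40^1=40  40^2=133
So 40^2 ≡ 133 (mod 163), giving a = 2.

2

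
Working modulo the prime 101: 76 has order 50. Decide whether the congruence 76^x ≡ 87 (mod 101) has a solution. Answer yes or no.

87 ∈ ⟨76⟩ iff 87^50 ≡ 1 (mod 101), since |⟨76⟩| = 50.
87^50 mod 101 = 1.
Since 1 = 1, 87 lies in the subgroup.

yes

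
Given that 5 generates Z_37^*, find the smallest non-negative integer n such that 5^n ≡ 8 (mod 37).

33

Successive powers of 5 modulo 37:
  5^0=1  5^1=5  5^2=25  5^3=14  5^4=33  5^5=17
  5^6=11  5^7=18  5^8=16  5^9=6  5^10=30  5^11=2
  5^12=10  5^13=13  5^14=28  5^15=29  5^16=34  5^17=22
  5^18=36  5^19=32  5^20=12  5^21=23  5^22=4  5^23=20
  5^24=26  5^25=19  5^26=21  5^27=31  5^28=7  5^29=35
  5^30=27  5^31=24  5^32=9  5^33=8
So 5^33 ≡ 8 (mod 37), giving n = 33.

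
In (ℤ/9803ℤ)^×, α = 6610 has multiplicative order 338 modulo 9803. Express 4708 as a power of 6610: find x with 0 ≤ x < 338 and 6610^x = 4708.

258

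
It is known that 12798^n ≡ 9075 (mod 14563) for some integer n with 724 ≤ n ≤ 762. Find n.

Compute 12798^724 mod 14563 = 8046, then multiply by 12798 repeatedly:
  12798^724=8046  12798^725=12298  12798^726=7463  12798^727=7320  12798^728=12144
  12798^729=2576  12798^730=11579  12798^731=9517  12798^732=8197  12798^733=7917
  12798^734=6975  12798^735=9423  12798^736=13914  12798^737=9571  12798^738=265
  12798^739=12854  12798^740=1844  12798^741=7452  12798^742=12172  12798^743=11408
  12798^744=5509  12798^745=4699  12798^746=7175  12798^747=5935  12798^748=10085
  12798^749=10524  12798^750=7528  12798^751=9099  12798^752=3254  12798^753=9075
Found 9075 at exponent 753.

753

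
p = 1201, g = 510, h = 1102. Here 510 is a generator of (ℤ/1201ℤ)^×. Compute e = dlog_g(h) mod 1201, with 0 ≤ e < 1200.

243

Baby-step giant-step with m = ceil(sqrt(1200)) = 35.
Baby table (510^j mod 1201 for j=0..34):
  0:1  1:510  2:684  3:550  4:667  5:287  6:1049  7:545
  8:519  9:470  10:701  11:813  12:285  13:29  14:378  15:620
  16:337  17:127  18:1117  19:396  20:192  21:639  22:419  23:1113
  24:758  25:1059  26:841  27:153  28:1166  29:165  30:80  31:1167
  32:675  33:764  34:516
Giant step factor: 510^(-35) ≡ 477 (mod 1201).
Scan 1102·477^i mod 1201 for i = 0, 1, …:
  i=0: 1102   i=1: 817   i=2: 585   i=3: 413
  i=4: 37   i=5: 835   i=6: 764
Match at i=6, j=33: e = 6·35 + 33 = 243.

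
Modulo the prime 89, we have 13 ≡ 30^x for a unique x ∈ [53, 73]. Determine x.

65

Compute 30^53 mod 89 = 19, then multiply by 30 repeatedly:
  30^53=19  30^54=36  30^55=12  30^56=4  30^57=31
  30^58=40  30^59=43  30^60=44  30^61=74  30^62=84
  30^63=28  30^64=39  30^65=13
Found 13 at exponent 65.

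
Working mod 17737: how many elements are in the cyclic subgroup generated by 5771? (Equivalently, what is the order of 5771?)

5912

The order of 5771 must divide p − 1 = 17736 = 2^3 · 3 · 739.
Divisors: 1, 2, 3, 4, 6, 8, 12, 24, 739, 1478, 2217, 2956, 4434, 5912, 8868, 17736.
Check each in increasing order: 5771^1 ≡ 5771;  5771^2 ≡ 12092;  5771^3 ≡ 5574;  5771^4 ≡ 10373;  5771^6 ≡ 11989;  5771^8 ≡ 6487;  5771^12 ≡ 13210;  5771^24 ≡ 7494;  5771^739 ≡ 14980;  5771^1478 ≡ 9613;  5771^2217 ≡ 13774;  5771^2956 ≡ 17736;  5771^4434 ≡ 8124;  5771^5912 ≡ 1.
Smallest exponent giving 1 is 5912.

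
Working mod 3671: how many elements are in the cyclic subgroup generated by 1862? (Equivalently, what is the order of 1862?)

The order of 1862 must divide p − 1 = 3670 = 2 · 5 · 367.
Divisors: 1, 2, 5, 10, 367, 734, 1835, 3670.
Check each in increasing order: 1862^1 ≡ 1862;  1862^2 ≡ 1620;  1862^5 ≡ 3176;  1862^10 ≡ 2739;  1862^367 ≡ 3670;  1862^734 ≡ 1.
Smallest exponent giving 1 is 734.

734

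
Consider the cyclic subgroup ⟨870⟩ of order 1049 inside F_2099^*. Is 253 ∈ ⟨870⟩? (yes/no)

yes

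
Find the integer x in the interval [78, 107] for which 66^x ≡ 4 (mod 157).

Compute 66^78 mod 157 = 156, then multiply by 66 repeatedly:
  66^78=156  66^79=91  66^80=40  66^81=128  66^82=127
  66^83=61  66^84=101  66^85=72  66^86=42  66^87=103
  66^88=47  66^89=119  66^90=4
Found 4 at exponent 90.

90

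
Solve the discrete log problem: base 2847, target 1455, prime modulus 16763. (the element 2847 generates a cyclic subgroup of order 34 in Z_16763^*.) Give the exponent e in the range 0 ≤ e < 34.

Successive powers of 2847 modulo 16763:
  2847^0=1  2847^1=2847  2847^2=8880  2847^3=2756  2847^4=1248  2847^5=16063
  2847^6=1897  2847^7=3073  2847^8=15308  2847^9=14839  2847^10=3873  2847^11=13140
  2847^12=11327  2847^13=12720  2847^14=5760  2847^15=4506  2847^16=4887  2847^17=16762
  2847^18=13916  2847^19=7883  2847^20=14007  2847^21=15515  2847^22=700  2847^23=14866
  2847^24=13690  2847^25=1455
So 2847^25 ≡ 1455 (mod 16763), giving e = 25.

25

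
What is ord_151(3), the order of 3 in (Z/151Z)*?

The order of 3 must divide p − 1 = 150 = 2 · 3 · 5^2.
Divisors: 1, 2, 3, 5, 6, 10, 15, 25, 30, 50, 75, 150.
Check each in increasing order: 3^1 ≡ 3;  3^2 ≡ 9;  3^3 ≡ 27;  3^5 ≡ 92;  3^6 ≡ 125;  3^10 ≡ 8;  3^15 ≡ 132;  3^25 ≡ 150;  3^30 ≡ 59;  3^50 ≡ 1.
Smallest exponent giving 1 is 50.

50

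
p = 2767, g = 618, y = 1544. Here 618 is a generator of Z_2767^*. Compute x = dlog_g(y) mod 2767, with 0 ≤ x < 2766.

822

Baby-step giant-step with m = ceil(sqrt(2766)) = 53.
Baby table (618^j mod 2767 for j=0..52):
  0:1  1:618  2:78  3:1165  4:550  5:2326  6:1395  7:1573
  8:897  9:946  10:791  11:1846  12:824  13:104  14:631  15:2578
  16:2179  17:1860  18:1175  19:1196  20:339  21:1977  22:1539  23:2021
  24:1061  25:2686  26:2515  27:1983  28:2480  29:2489  30:2517  31:452
  32:2636  33:2052  34:850  35:2337  36:2659  37:2431  38:2644  39:1462
  40:1474  41:589  42:1525  43:1670  44:2736  45:211  46:349  47:2623
  48:2319  49:2603  50:1027  51:1043  52:2630
Giant step factor: 618^(-53) ≡ 132 (mod 2767).
Scan 1544·132^i mod 2767 for i = 0, 1, …:
  i=0: 1544   i=1: 1817   i=2: 1882   i=3: 2161
  i=4: 251   i=5: 2695   i=6: 1564   i=7: 1690
  i=8: 1720   i=9: 146     …   i=14: 581
  i=15: 1983
Match at i=15, j=27: x = 15·53 + 27 = 822.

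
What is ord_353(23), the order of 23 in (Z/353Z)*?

176

The order of 23 must divide p − 1 = 352 = 2^5 · 11.
Divisors: 1, 2, 4, 8, 11, 16, 22, 32, 44, 88, 176, 352.
Check each in increasing order: 23^1 ≡ 23;  23^2 ≡ 176;  23^4 ≡ 265;  23^8 ≡ 331;  23^11 ≡ 253;  23^16 ≡ 131;  23^22 ≡ 116;  23^32 ≡ 217;  23^44 ≡ 42;  23^88 ≡ 352;  23^176 ≡ 1.
Smallest exponent giving 1 is 176.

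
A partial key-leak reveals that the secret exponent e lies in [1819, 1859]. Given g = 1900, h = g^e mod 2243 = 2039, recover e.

Compute 1900^1819 mod 2243 = 1208, then multiply by 1900 repeatedly:
  1900^1819=1208  1900^1820=611  1900^1821=1269  1900^1822=2118  1900^1823=258
  1900^1824=1226  1900^1825=1166  1900^1826=1559  1900^1827=1340  1900^1828=195
  1900^1829=405  1900^1830=151  1900^1831=2039
Found 2039 at exponent 1831.

1831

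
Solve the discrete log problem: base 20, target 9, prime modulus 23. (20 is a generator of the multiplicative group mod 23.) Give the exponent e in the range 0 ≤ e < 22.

Successive powers of 20 modulo 23:
  20^0=1  20^1=20  20^2=9
So 20^2 ≡ 9 (mod 23), giving e = 2.

2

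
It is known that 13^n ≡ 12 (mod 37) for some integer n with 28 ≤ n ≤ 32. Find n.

Compute 13^28 mod 37 = 33, then multiply by 13 repeatedly:
  13^28=33  13^29=22  13^30=27  13^31=18  13^32=12
Found 12 at exponent 32.

32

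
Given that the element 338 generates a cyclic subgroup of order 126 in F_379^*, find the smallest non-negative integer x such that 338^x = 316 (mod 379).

Baby-step giant-step with m = ceil(sqrt(126)) = 12.
Baby table (338^j mod 379 for j=0..11):
  0:1  1:338  2:165  3:57  4:316  5:309  6:217  7:199
  8:179  9:241  10:352  11:349
Giant step factor: 338^(-12) ≡ 216 (mod 379).
Scan 316·216^i mod 379 for i = 0, 1, …:
  i=0: 316
Match at i=0, j=4: x = 0·12 + 4 = 4.

4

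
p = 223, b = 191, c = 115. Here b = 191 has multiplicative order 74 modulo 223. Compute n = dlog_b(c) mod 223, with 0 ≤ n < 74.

Baby-step giant-step with m = ceil(sqrt(74)) = 9.
Baby table (191^j mod 223 for j=0..8):
  0:1  1:191  2:132  3:13  4:30  5:155  6:169  7:167
  8:8
Giant step factor: 191^(-9) ≡ 27 (mod 223).
Scan 115·27^i mod 223 for i = 0, 1, …:
  i=0: 115   i=1: 206   i=2: 210   i=3: 95
  i=4: 112   i=5: 125   i=6: 30
Match at i=6, j=4: n = 6·9 + 4 = 58.

58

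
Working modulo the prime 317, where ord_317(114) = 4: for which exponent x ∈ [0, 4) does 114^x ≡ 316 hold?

Successive powers of 114 modulo 317:
  114^0=1  114^1=114  114^2=316
So 114^2 ≡ 316 (mod 317), giving x = 2.

2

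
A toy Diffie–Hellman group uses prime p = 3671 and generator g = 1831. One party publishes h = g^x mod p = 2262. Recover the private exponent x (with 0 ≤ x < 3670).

3468

Baby-step giant-step with m = ceil(sqrt(3670)) = 61.
Baby table (1831^j mod 3671 for j=0..60):
  0:1  1:1831  2:938  3:3121  4:2475  5:1711  6:1478  7:691
  8:2397  9:2062  10:1734  11:3210  12:239  13:760  14:251  15:706
  16:494  17:1448  18:826  19:3625  20:207  21:904  22:3274  23:3622
  24:2056  25:1761  26:1253  27:3539  28:594  29:998  30:2851  31:19
  32:1750  33:3138  34:563  35:2973  36:3141  37:2385  38:2116  39:1491
  40:2468  41:3578  42:2254  43:870  44:3427  45:1098  46:2401  47:2044
  48:1815  49:1010  50:2797  51:262  52:2492  53:3470  54:2740  55:2354
  56:420  57:1781  58:1163  59:273  60:607
Giant step factor: 1831^(-61) ≡ 422 (mod 3671).
Scan 2262·422^i mod 3671 for i = 0, 1, …:
  i=0: 2262   i=1: 104   i=2: 3507   i=3: 541
  i=4: 700   i=5: 1720   i=6: 2653   i=7: 3582
  i=8: 2823   i=9: 1902     …   i=55: 2807
  i=56: 2492
Match at i=56, j=52: x = 56·61 + 52 = 3468.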